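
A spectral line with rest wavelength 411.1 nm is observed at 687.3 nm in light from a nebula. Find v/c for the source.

λ'/λ₀ = 1.6719 > 1 (redshift), so the source is receding.
λ'/λ₀ = √((1 + β)/(1 − β)) for a receding source ⇒ β = (r² − 1)/(r² + 1) with r = λ'/λ₀.
β = (2.7951 − 1)/(2.7951 + 1) ≈ 0.473.

0.473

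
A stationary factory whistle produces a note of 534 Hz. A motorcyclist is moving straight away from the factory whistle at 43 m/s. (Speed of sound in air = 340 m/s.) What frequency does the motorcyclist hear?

Moving observer, stationary source: f' = f · (v − v_o)/v.
f' = 534 × (340 − 43)/340 = 534 × 297/340 ≈ 466 Hz.

466 Hz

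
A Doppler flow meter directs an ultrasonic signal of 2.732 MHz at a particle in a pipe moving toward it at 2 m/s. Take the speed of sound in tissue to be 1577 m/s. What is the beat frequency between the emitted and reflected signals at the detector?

At the particle in a pipe (a moving observer), f₁ = f₀ · (v + u)/v = 2.732 × 1579/1577 ≈ 2.73546 MHz.
The reflection then acts as a moving source: f₂ = f₁ · v/(v − u) ≈ 2.73894 MHz.
Beat frequency (with f₀ = 2732000 Hz): |f₂ − f₀| = 2u·f₀/(v − u) = 2 × 2 × 2732000/1575 ≈ 6938 Hz.

6938 Hz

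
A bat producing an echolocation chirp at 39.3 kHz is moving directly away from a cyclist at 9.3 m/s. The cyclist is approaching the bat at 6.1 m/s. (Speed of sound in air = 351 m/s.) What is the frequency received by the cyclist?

Both move, so f' = f · (v + v_o)/(v + v_s).
f' = 39.3 × (351 + 6.1)/(351 + 9.3) = 39.3 × 357.1/360.3 ≈ 39.0 kHz.

39.0 kHz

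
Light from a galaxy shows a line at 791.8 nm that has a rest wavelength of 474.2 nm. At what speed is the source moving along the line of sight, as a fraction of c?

0.472

λ'/λ₀ = 1.6698 > 1 (redshift), so the source is receding.
λ'/λ₀ = √((1 + β)/(1 − β)) for a receding source ⇒ β = (r² − 1)/(r² + 1) with r = λ'/λ₀.
β = (2.7881 − 1)/(2.7881 + 1) ≈ 0.472.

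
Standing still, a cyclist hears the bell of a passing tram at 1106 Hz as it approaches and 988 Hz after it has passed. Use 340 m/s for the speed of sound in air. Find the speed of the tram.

19.2 m/s

f₁/f₂ = (v + v_s)/(v − v_s), so v_s = v · (f₁ − f₂)/(f₁ + f₂).
v_s = 340 × (1106 − 988)/(1106 + 988) = 340 × 118/2094 ≈ 19.2 m/s.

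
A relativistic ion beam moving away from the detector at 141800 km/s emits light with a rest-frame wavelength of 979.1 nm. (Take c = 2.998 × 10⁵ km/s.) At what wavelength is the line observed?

1636.9 nm

β = v/c = 141800/299800 = 0.4730.
Relativistic Doppler for wavelength: λ' = λ₀ · √((1 + β)/(1 − β)).
λ' = 979.1 × √(1.4730/0.5270) = 979.1 × 1.67181 ≈ 1636.9 nm.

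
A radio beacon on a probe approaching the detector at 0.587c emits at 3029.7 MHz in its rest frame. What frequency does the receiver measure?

5939.0 MHz

Relativistic Doppler for frequency: f' = f₀ · √((1 + β)/(1 − β)).
f' = 3029.7 × √(1.5870/0.4130) = 3029.7 × 1.96026 ≈ 5939.0 MHz.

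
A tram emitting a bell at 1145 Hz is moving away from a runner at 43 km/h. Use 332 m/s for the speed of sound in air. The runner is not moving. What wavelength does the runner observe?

43 km/h = 11.94 m/s.
Only the source moves, away from the listener, so f' = f · v/(v + v_s).
f' = 1145 × 332/(332 + 11.94) ≈ 1105 Hz.
λ' = v/f' = 332/1105.24 ≈ 30.0 cm.

30.0 cm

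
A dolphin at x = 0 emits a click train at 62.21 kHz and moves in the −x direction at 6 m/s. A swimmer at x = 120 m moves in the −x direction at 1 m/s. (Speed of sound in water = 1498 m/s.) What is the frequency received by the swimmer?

62.0 kHz

The observer lies on the +x side, so the source is heading away from the observer and the observer is heading toward the source.
Both move, so f' = f · (v + v_o)/(v + v_s).
f' = 62.21 × (1498 + 1)/(1498 + 6) = 62.21 × 1499/1504 ≈ 62.0 kHz.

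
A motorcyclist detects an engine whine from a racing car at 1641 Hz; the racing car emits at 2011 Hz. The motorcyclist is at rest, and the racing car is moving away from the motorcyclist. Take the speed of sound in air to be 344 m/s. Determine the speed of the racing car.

78 m/s

f' = f · v/(v + v_s) ⇒ v_s = v · |1 − f/f'|.
v_s = 344 × |1 − 2011/1641| = 344 × 0.2255 ≈ 78 m/s.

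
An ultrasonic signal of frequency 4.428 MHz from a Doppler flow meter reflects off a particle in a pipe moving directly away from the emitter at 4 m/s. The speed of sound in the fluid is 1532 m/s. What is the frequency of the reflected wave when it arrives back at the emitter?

4.405 MHz

At the particle in a pipe (a moving observer), f₁ = f₀ · (v − u)/v = 4.428 × 1528/1532 ≈ 4.416 MHz.
The reflection then acts as a moving source: f₂ = f₁ · v/(v + u) ≈ 4.405 MHz.
Equivalently f₂ = f₀ · (v − u)/(v + u).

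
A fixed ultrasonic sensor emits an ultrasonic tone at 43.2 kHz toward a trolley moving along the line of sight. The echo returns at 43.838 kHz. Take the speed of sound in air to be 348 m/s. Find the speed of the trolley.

Double Doppler shift off a moving reflector: f₂ = f₀ · (v + u)/(v − u) (u > 0 toward emitter).
Rearranging, u = v · (f₂ − f₀)/(f₂ + f₀) = 348 × 0.638/87.038 ≈ 2.55 m/s.
So the trolley is moving at 2.55 m/s toward the emitter.

2.55 m/s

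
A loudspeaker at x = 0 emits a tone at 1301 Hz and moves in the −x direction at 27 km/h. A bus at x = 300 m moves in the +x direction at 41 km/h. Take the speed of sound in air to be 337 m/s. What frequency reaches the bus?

1230 Hz

27 km/h = 7.5 m/s; 41 km/h = 11.39 m/s.
The observer lies on the +x side, so the source is heading away from the observer and the observer is heading away from the source.
With source receding and observer receding, f' = f · (v − v_o)/(v + v_s).
f' = 1301 × (337 − 11.39)/(337 + 7.5) = 1301 × 325.61/344.5 ≈ 1230 Hz.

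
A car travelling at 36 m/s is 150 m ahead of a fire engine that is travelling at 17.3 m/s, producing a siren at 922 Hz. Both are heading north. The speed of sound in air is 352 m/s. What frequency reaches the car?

The car is ahead, so the fire engine is moving toward it while the car is moving away from the fire engine.
Both move, so f' = f · (v − v_o)/(v − v_s).
f' = 922 × (352 − 36)/(352 − 17.3) = 922 × 316/334.7 ≈ 870 Hz.

870 Hz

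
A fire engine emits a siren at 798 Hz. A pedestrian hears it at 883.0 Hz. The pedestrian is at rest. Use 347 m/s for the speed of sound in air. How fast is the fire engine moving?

33 m/s

f' > f, so the fire engine is approaching.
f' = f · v/(v − v_s) ⇒ v_s = v · |1 − f/f'|.
v_s = 347 × |1 − 798/883.0| = 347 × 0.09626 ≈ 33 m/s.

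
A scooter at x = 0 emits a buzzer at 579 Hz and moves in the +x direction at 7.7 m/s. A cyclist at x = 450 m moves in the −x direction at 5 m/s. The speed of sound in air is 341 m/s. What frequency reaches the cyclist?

601 Hz

The observer lies on the +x side, so the source is heading toward the observer and the observer is heading toward the source.
With source approaching and observer approaching, f' = f · (v + v_o)/(v − v_s).
f' = 579 × (341 + 5)/(341 − 7.7) = 579 × 346/333.3 ≈ 601 Hz.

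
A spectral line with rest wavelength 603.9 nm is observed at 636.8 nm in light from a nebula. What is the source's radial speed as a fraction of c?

0.053c

λ'/λ₀ = 1.0545 > 1 (redshift), so the source is receding.
λ'/λ₀ = √((1 + β)/(1 − β)) for a receding source ⇒ β = (r² − 1)/(r² + 1) with r = λ'/λ₀.
β = (1.1119 − 1)/(1.1119 + 1) ≈ 0.053.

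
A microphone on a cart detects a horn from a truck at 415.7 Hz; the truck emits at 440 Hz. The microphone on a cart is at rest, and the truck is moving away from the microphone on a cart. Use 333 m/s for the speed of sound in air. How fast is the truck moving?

19.5 m/s

f' = f · v/(v + v_s) ⇒ v_s = v · |1 − f/f'|.
v_s = 333 × |1 − 440/415.7| = 333 × 0.05846 ≈ 19.5 m/s.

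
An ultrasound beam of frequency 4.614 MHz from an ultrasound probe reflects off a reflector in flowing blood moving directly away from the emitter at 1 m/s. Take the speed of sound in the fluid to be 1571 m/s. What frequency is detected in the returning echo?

At the reflector in flowing blood (a moving observer), f₁ = f₀ · (v − u)/v = 4.614 × 1570/1571 ≈ 4.611 MHz.
The reflection then acts as a moving source: f₂ = f₁ · v/(v + u) ≈ 4.608 MHz.
Equivalently f₂ = f₀ · (v − u)/(v + u).

4.608 MHz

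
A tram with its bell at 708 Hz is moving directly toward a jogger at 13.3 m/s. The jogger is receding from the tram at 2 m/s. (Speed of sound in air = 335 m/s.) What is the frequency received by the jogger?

Both move, so f' = f · (v − v_o)/(v − v_s).
f' = 708 × (335 − 2)/(335 − 13.3) = 708 × 333/321.7 ≈ 733 Hz.

733 Hz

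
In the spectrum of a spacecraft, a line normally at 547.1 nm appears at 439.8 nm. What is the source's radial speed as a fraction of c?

0.215c

λ'/λ₀ = 0.8039 < 1 (blueshift), so the source is approaching.
λ'/λ₀ = √((1 − β)/(1 + β)) for an approaching source ⇒ β = (1 − r²)/(1 + r²) with r = λ'/λ₀.
β = (1 − 0.6462)/(1 + 0.6462) ≈ 0.215.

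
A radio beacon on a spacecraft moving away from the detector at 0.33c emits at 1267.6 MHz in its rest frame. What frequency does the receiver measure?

Relativistic Doppler for frequency: f' = f₀ · √((1 − β)/(1 + β)).
f' = 1267.6 × √(0.6700/1.3300) = 1267.6 × 0.70976 ≈ 899.7 MHz.

899.7 MHz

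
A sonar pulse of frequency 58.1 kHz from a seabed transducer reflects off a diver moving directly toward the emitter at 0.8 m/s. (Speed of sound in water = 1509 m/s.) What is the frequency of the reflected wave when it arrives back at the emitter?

The diver first receives the wave as a moving observer: f₁ = f₀ · (v + u)/v = 58.1 × (1509 + 0.8)/1509 ≈ 58.1 kHz.
On reflection it acts as a source moving toward the stationary detector: f₂ = f₁ · v/(v − u) = 58.1 × 1509/1508.2 ≈ 58.2 kHz.
Equivalently f₂ = f₀ · (v + u)/(v − u).

58.2 kHz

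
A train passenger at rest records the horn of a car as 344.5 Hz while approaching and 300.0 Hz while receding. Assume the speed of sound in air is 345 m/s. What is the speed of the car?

23.8 m/s

f₁/f₂ = (v + v_s)/(v − v_s), so v_s = v · (f₁ − f₂)/(f₁ + f₂).
v_s = 345 × (344.5 − 300.0)/(344.5 + 300.0) = 345 × 44.5/644.5 ≈ 23.8 m/s.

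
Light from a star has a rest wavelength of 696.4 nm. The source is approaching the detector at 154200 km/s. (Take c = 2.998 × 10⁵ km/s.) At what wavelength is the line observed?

β = v/c = 154200/299800 = 0.5143.
Relativistic Doppler for wavelength: λ' = λ₀ · √((1 − β)/(1 + β)).
λ' = 696.4 × √(0.4857/1.5143) = 696.4 × 0.56631 ≈ 394.4 nm.

394.4 nm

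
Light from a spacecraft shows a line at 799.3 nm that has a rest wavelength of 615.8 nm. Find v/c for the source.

0.255

λ'/λ₀ = 1.2980 > 1 (redshift), so the source is receding.
λ'/λ₀ = √((1 + β)/(1 − β)) for a receding source ⇒ β = (r² − 1)/(r² + 1) with r = λ'/λ₀.
β = (1.6848 − 1)/(1.6848 + 1) ≈ 0.255.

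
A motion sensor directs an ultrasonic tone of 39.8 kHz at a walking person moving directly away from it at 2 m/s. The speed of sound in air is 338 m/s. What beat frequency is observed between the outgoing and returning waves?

468 Hz

At the walking person (a moving observer), f₁ = f₀ · (v − u)/v = 39.8 × 336/338 ≈ 39.564 kHz.
On reflection it acts as a source moving away from the stationary detector: f₂ = f₁ · v/(v + u) = 39.564 × 338/340 ≈ 39.332 kHz.
Equivalently f₂ = f₀ · (v − u)/(v + u).
Beat frequency (with f₀ = 39800 Hz): |f₂ − f₀| = 2u·f₀/(v + u) = 2 × 2 × 39800/340 ≈ 468 Hz.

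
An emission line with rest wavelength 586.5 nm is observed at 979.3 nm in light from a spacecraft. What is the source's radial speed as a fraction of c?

0.472

λ'/λ₀ = 1.6697 > 1 (redshift), so the source is receding.
λ'/λ₀ = √((1 + β)/(1 − β)) for a receding source ⇒ β = (r² − 1)/(r² + 1) with r = λ'/λ₀.
β = (2.7880 − 1)/(2.7880 + 1) ≈ 0.472.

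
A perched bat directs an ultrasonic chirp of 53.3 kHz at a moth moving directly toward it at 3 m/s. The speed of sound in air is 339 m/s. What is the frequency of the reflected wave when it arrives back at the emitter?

At the moth (a moving observer), f₁ = f₀ · (v + u)/v = 53.3 × 342/339 ≈ 53.8 kHz.
The reflection then acts as a moving source: f₂ = f₁ · v/(v − u) ≈ 54.3 kHz.
Equivalently f₂ = f₀ · (v + u)/(v − u).

54.3 kHz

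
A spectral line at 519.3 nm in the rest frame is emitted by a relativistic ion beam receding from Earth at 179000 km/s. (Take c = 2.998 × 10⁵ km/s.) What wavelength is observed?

β = v/c = 179000/299800 = 0.5971.
Relativistic Doppler for wavelength: λ' = λ₀ · √((1 + β)/(1 − β)).
λ' = 519.3 × √(1.5971/0.4029) = 519.3 × 1.99087 ≈ 1033.9 nm.

1033.9 nm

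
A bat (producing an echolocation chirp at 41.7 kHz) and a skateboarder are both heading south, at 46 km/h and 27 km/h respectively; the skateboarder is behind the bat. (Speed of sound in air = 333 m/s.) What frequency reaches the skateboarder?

46 km/h = 12.78 m/s; 27 km/h = 7.5 m/s.
The skateboarder is behind, so the bat is moving away from it while the skateboarder is moving toward the bat.
Both move, so f' = f · (v + v_o)/(v + v_s).
f' = 41.7 × (333 + 7.5)/(333 + 12.78) = 41.7 × 340.5/345.78 ≈ 41.1 kHz.

41.1 kHz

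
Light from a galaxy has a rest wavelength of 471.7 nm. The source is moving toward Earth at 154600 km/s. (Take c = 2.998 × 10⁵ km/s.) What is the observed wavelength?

266.6 nm

β = v/c = 154600/299800 = 0.5157.
Relativistic Doppler for wavelength: λ' = λ₀ · √((1 − β)/(1 + β)).
λ' = 471.7 × √(0.4843/1.5157) = 471.7 × 0.56528 ≈ 266.6 nm.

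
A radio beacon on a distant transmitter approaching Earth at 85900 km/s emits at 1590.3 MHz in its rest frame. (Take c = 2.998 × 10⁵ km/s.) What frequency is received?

β = v/c = 85900/299800 = 0.2865.
Relativistic Doppler for frequency: f' = f₀ · √((1 + β)/(1 − β)).
f' = 1590.3 × √(1.2865/0.7135) = 1590.3 × 1.34283 ≈ 2135.5 MHz.

2135.5 MHz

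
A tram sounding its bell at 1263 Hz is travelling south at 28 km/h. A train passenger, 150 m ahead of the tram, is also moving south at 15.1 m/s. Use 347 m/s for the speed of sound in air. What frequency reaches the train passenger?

28 km/h = 7.778 m/s.
The train passenger is ahead, so the tram is moving toward it while the train passenger is moving away from the tram.
Both move, so f' = f · (v − v_o)/(v − v_s).
f' = 1263 × (347 − 15.1)/(347 − 7.778) = 1263 × 331.9/339.22 ≈ 1236 Hz.

1236 Hz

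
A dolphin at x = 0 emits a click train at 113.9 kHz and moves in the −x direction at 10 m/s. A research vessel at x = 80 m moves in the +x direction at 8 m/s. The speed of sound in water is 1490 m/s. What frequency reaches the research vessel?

The observer lies on the +x side, so the source is heading away from the observer and the observer is heading away from the source.
General Doppler shift: f' = f · (v − v_o)/(v + v_s).
f' = 113.9 × (1490 − 8)/(1490 + 10) = 113.9 × 1482/1500 ≈ 112.5 kHz.

112.5 kHz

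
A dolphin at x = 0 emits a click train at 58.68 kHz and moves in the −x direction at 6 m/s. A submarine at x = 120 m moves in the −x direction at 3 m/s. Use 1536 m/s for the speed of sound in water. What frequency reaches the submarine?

58.6 kHz

The observer lies on the +x side, so the source is heading away from the observer and the observer is heading toward the source.
With source receding and observer approaching, f' = f · (v + v_o)/(v + v_s).
f' = 58.68 × (1536 + 3)/(1536 + 6) = 58.68 × 1539/1542 ≈ 58.6 kHz.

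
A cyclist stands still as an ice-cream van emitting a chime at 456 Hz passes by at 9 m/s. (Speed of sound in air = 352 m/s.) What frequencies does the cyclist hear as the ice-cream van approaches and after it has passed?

Approaching: f₁ = f · v/(v − v_s) = 456 × 352/343 ≈ 468 Hz.
Receding: f₂ = f · v/(v + v_s) = 456 × 352/361 ≈ 445 Hz.

468 Hz approaching; 445 Hz receding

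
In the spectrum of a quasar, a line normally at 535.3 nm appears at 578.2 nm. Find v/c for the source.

0.077

λ'/λ₀ = 1.0801 > 1 (redshift), so the source is receding.
λ'/λ₀ = √((1 + β)/(1 − β)) for a receding source ⇒ β = (r² − 1)/(r² + 1) with r = λ'/λ₀.
β = (1.1667 − 1)/(1.1667 + 1) ≈ 0.077.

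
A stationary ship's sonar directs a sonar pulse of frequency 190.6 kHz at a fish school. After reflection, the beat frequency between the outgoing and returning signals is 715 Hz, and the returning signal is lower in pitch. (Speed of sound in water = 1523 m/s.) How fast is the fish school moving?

Double Doppler shift off a moving reflector: f₂ = f₀ · (v + u)/(v − u) (u > 0 toward emitter).
Returning signal is lower, so f₂ = f₀ − Δf = 190600 − 715 = 189885 Hz.
Rearranging, u = v · (f₂ − f₀)/(f₂ + f₀) = 1523 × -715/380485 ≈ -2.86 m/s.
So the fish school is moving at 2.86 m/s away from the emitter.

2.86 m/s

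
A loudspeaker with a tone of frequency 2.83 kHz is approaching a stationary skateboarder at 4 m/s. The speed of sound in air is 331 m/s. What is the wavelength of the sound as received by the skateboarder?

Moving source, stationary observer: f' = f · v/(v − v_s) since the source is approaching.
f' = 2.83 × 331/(331 − 4) ≈ 2.86 kHz.
λ' = v/f' = 331/2864.62 ≈ 11.6 cm.

11.6 cm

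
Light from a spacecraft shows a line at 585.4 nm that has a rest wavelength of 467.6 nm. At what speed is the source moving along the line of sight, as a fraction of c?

λ'/λ₀ = 1.2519 > 1 (redshift), so the source is receding.
λ'/λ₀ = √((1 + β)/(1 − β)) for a receding source ⇒ β = (r² − 1)/(r² + 1) with r = λ'/λ₀.
β = (1.5673 − 1)/(1.5673 + 1) ≈ 0.221.

0.221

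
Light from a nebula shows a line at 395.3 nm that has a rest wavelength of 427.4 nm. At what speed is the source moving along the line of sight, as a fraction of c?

0.078

λ'/λ₀ = 0.9249 < 1 (blueshift), so the source is approaching.
λ'/λ₀ = √((1 − β)/(1 + β)) for an approaching source ⇒ β = (1 − r²)/(1 + r²) with r = λ'/λ₀.
β = (1 − 0.8554)/(1 + 0.8554) ≈ 0.078.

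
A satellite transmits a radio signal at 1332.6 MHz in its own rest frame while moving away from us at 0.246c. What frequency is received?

1036.6 MHz

Relativistic Doppler for frequency: f' = f₀ · √((1 − β)/(1 + β)).
f' = 1332.6 × √(0.7540/1.2460) = 1332.6 × 0.77791 ≈ 1036.6 MHz.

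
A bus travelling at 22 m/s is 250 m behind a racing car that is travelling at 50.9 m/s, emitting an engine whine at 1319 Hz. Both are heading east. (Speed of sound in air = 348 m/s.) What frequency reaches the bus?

The bus is behind, so the racing car is moving away from it while the bus is moving toward the racing car.
With source receding and observer approaching, f' = f · (v + v_o)/(v + v_s).
f' = 1319 × (348 + 22)/(348 + 50.9) = 1319 × 370/398.9 ≈ 1223 Hz.

1223 Hz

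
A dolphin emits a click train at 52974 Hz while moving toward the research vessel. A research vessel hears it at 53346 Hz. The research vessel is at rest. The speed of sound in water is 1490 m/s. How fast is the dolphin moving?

f' = f · v/(v − v_s) ⇒ v_s = v · |1 − f/f'|.
v_s = 1490 × |1 − 52974/53346| = 1490 × 0.006973 ≈ 10.4 m/s.

10.4 m/s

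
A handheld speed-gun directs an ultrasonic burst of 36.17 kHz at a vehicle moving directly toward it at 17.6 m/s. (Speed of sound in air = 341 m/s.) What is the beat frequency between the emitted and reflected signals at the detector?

The vehicle first receives the wave as a moving observer: f₁ = f₀ · (v + u)/v = 36.17 × (341 + 17.6)/341 ≈ 38.04 kHz.
The reflection then acts as a moving source: f₂ = f₁ · v/(v − u) ≈ 40.11 kHz.
Beat frequency (with f₀ = 36170 Hz): |f₂ − f₀| = 2u·f₀/(v − u) = 2 × 17.6 × 36170/323.4 ≈ 3937 Hz.

3937 Hz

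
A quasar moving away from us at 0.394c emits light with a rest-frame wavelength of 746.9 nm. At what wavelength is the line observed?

Relativistic Doppler for wavelength: λ' = λ₀ · √((1 + β)/(1 − β)).
λ' = 746.9 × √(1.3940/0.6060) = 746.9 × 1.51668 ≈ 1132.8 nm.

1132.8 nm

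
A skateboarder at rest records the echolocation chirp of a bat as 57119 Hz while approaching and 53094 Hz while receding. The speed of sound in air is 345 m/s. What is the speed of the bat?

12.6 m/s

f₁/f₂ = (v + v_s)/(v − v_s), so v_s = v · (f₁ − f₂)/(f₁ + f₂).
v_s = 345 × (57119 − 53094)/(57119 + 53094) = 345 × 4025/110213 ≈ 12.6 m/s.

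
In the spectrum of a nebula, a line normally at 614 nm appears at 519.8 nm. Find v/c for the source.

0.165

λ'/λ₀ = 0.8466 < 1 (blueshift), so the source is approaching.
λ'/λ₀ = √((1 − β)/(1 + β)) for an approaching source ⇒ β = (1 − r²)/(1 + r²) with r = λ'/λ₀.
β = (1 − 0.7167)/(1 + 0.7167) ≈ 0.165.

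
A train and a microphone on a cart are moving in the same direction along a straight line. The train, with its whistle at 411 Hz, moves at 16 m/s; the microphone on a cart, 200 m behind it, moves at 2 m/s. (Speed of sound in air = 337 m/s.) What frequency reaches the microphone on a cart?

The microphone on a cart is behind, so the train is moving away from it while the microphone on a cart is moving toward the train.
General Doppler shift: f' = f · (v + v_o)/(v + v_s).
f' = 411 × (337 + 2)/(337 + 16) = 411 × 339/353 ≈ 395 Hz.

395 Hz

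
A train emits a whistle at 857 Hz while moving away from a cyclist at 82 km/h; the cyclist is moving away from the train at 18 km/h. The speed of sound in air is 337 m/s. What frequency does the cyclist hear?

791 Hz

82 km/h = 22.78 m/s; 18 km/h = 5 m/s.
With source receding and observer receding, f' = f · (v − v_o)/(v + v_s).
f' = 857 × (337 − 5)/(337 + 22.78) = 857 × 332/359.78 ≈ 791 Hz.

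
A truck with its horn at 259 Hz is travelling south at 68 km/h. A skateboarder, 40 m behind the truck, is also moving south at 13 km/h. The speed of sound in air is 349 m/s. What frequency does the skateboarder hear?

68 km/h = 18.89 m/s; 13 km/h = 3.611 m/s.
The skateboarder is behind, so the truck is moving away from it while the skateboarder is moving toward the truck.
Both move, so f' = f · (v + v_o)/(v + v_s).
f' = 259 × (349 + 3.611)/(349 + 18.89) = 259 × 352.61/367.89 ≈ 248 Hz.

248 Hz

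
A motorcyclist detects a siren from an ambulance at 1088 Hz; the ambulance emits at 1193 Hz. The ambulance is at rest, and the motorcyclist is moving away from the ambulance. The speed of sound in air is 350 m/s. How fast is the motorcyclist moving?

31 m/s

f' = f · (v − v_o)/v ⇒ v_o = v · |f'/f − 1|.
v_o = 350 × |1088/1193 − 1| = 350 × 0.08801 ≈ 31 m/s.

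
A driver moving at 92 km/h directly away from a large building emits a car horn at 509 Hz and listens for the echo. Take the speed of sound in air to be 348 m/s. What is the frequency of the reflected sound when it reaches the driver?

439 Hz

92 km/h = 25.56 m/s.
The large building receives the sound from a moving source: f₁ = f₀ · v/(v + v_e) = 509 × 348/373.56 ≈ 474 Hz.
On the return leg the driver is a moving observer: f₂ = f₁ · (v − v_e)/v = 474 × 322.44/348 ≈ 439 Hz.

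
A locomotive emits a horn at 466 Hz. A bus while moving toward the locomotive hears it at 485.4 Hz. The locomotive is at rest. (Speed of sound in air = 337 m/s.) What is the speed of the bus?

14.0 m/s

f' = f · (v + v_o)/v ⇒ v_o = v · |f'/f − 1|.
v_o = 337 × |485.4/466 − 1| = 337 × 0.04163 ≈ 14.0 m/s.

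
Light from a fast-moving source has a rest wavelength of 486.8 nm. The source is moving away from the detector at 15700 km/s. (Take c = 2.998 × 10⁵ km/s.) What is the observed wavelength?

513.0 nm

β = v/c = 15700/299800 = 0.0524.
Relativistic Doppler for wavelength: λ' = λ₀ · √((1 + β)/(1 − β)).
λ' = 486.8 × √(1.0524/0.9476) = 486.8 × 1.05381 ≈ 513.0 nm.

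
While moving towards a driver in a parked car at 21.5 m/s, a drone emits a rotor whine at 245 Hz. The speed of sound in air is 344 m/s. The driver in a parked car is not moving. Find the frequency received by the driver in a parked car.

261 Hz

Moving source, stationary observer: f' = f · v/(v − v_s) since the source is approaching.
f' = 245 × 344/(344 − 21.5) = 245 × 344/322.5 ≈ 261 Hz.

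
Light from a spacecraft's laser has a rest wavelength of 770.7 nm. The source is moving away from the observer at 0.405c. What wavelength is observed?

1184.3 nm

Relativistic Doppler for wavelength: λ' = λ₀ · √((1 + β)/(1 − β)).
λ' = 770.7 × √(1.4050/0.5950) = 770.7 × 1.53667 ≈ 1184.3 nm.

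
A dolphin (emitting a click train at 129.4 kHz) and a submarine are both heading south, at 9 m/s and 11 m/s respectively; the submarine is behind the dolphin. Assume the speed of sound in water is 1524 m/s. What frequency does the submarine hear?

The submarine is behind, so the dolphin is moving away from it while the submarine is moving toward the dolphin.
Both move, so f' = f · (v + v_o)/(v + v_s).
f' = 129.4 × (1524 + 11)/(1524 + 9) = 129.4 × 1535/1533 ≈ 129.6 kHz.

129.6 kHz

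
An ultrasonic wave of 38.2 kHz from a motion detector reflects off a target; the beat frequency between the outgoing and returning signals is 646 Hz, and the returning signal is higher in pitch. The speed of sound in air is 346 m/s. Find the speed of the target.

2.90 m/s

Double Doppler shift off a moving reflector: f₂ = f₀ · (v + u)/(v − u) (u > 0 toward emitter).
Returning signal is higher, so f₂ = f₀ + Δf = 38200 + 646 = 38846 Hz.
Rearranging, u = v · (f₂ − f₀)/(f₂ + f₀) = 346 × 646/77046 ≈ 2.90 m/s.
So the target is moving at 2.90 m/s toward the emitter.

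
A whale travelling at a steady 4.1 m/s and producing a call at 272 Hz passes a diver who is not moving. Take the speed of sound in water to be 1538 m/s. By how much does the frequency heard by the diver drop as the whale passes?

Approaching: f₁ = f · v/(v − v_s) = 272 × 1538/1533.9 ≈ 272.73 Hz.
Receding: f₂ = f · v/(v + v_s) = 272 × 1538/1542.1 ≈ 271.28 Hz.
Drop: f₁ − f₂ = 2f·v·v_s/(v² − v_s²) = 2 × 272 × 1538 × 4.1/(1538² − 4.1²) ≈ 1.45 Hz.

1.45 Hz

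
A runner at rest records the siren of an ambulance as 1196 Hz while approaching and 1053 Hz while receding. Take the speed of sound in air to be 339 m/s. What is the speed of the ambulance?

f₁/f₂ = (v + v_s)/(v − v_s), so v_s = v · (f₁ − f₂)/(f₁ + f₂).
v_s = 339 × (1196 − 1053)/(1196 + 1053) = 339 × 143/2249 ≈ 21.6 m/s.

21.6 m/s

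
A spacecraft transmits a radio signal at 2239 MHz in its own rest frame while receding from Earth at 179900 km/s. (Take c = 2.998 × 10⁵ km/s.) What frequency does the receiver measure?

1119.4 MHz

β = v/c = 179900/299800 = 0.6001.
Relativistic Doppler for frequency: f' = f₀ · √((1 − β)/(1 + β)).
f' = 2239 × √(0.3999/1.6001) = 2239 × 0.49995 ≈ 1119.4 MHz.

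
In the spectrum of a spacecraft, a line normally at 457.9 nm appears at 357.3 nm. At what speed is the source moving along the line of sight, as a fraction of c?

λ'/λ₀ = 0.7803 < 1 (blueshift), so the source is approaching.
λ'/λ₀ = √((1 − β)/(1 + β)) for an approaching source ⇒ β = (1 − r²)/(1 + r²) with r = λ'/λ₀.
β = (1 − 0.6089)/(1 + 0.6089) ≈ 0.243.

0.243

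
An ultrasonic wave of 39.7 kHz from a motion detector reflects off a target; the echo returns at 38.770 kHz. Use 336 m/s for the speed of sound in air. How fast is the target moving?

Double Doppler shift off a moving reflector: f₂ = f₀ · (v + u)/(v − u) (u > 0 toward emitter).
Rearranging, u = v · (f₂ − f₀)/(f₂ + f₀) = 336 × -0.930/78.470 ≈ -4.0 m/s.
So the target is moving at 4.0 m/s away from the emitter.

4.0 m/s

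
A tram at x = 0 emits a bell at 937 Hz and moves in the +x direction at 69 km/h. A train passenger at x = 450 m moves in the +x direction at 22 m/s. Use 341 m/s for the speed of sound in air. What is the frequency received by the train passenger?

929 Hz

69 km/h = 19.17 m/s.
The observer lies on the +x side, so the source is heading toward the observer and the observer is heading away from the source.
General Doppler shift: f' = f · (v − v_o)/(v − v_s).
f' = 937 × (341 − 22)/(341 − 19.17) = 937 × 319/321.83 ≈ 929 Hz.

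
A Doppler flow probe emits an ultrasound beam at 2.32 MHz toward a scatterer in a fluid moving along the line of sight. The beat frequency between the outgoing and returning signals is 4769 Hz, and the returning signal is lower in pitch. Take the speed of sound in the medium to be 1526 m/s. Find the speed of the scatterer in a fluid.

Double Doppler shift off a moving reflector: f₂ = f₀ · (v + u)/(v − u) (u > 0 toward emitter).
Returning signal is lower, so f₂ = f₀ − Δf = 2320000 − 4769 = 2315231 Hz.
Rearranging, u = v · (f₂ − f₀)/(f₂ + f₀) = 1526 × -4769/4635231 ≈ -1.57 m/s.
So the scatterer in a fluid is moving at 1.57 m/s away from the emitter.

1.57 m/s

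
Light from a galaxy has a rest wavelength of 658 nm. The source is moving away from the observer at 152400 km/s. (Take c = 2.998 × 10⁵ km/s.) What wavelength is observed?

1152.5 nm

β = v/c = 152400/299800 = 0.5083.
Relativistic Doppler for wavelength: λ' = λ₀ · √((1 + β)/(1 − β)).
λ' = 658 × √(1.5083/0.4917) = 658 × 1.75153 ≈ 1152.5 nm.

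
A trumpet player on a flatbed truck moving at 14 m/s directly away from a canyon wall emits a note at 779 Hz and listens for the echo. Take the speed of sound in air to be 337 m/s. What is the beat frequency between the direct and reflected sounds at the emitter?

62 Hz

The canyon wall receives the sound from a moving source: f₁ = f₀ · v/(v + v_e) = 779 × 337/351 ≈ 747.9 Hz.
On the return leg the trumpet player on a flatbed truck is a moving observer: f₂ = f₁ · (v − v_e)/v = 747.9 × 323/337 ≈ 716.9 Hz.
Beat against the emitted tone: |f₂ − f₀| = 2v_e·f₀/(v + v_e) = 2 × 14 × 779/351 ≈ 62 Hz.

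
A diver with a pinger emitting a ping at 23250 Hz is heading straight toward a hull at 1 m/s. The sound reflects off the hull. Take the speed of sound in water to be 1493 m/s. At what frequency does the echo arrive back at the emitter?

The hull receives the sound from a moving source: f₁ = f₀ · v/(v − v_e) = 23250 × 1493/1492 ≈ 23266 Hz.
On the return leg the diver with a pinger is a moving observer: f₂ = f₁ · (v + v_e)/v = 23266 × 1494/1493 ≈ 23281 Hz.
Equivalently f₂ = f₀ · (v + v_e)/(v − v_e).

23281 Hz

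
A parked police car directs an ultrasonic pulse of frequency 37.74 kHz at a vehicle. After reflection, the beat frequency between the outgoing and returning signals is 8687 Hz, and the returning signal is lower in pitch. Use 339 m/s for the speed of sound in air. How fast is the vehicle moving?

Double Doppler shift off a moving reflector: f₂ = f₀ · (v + u)/(v − u) (u > 0 toward emitter).
Returning signal is lower, so f₂ = f₀ − Δf = 37740 − 8687 = 29053 Hz.
Rearranging, u = v · (f₂ − f₀)/(f₂ + f₀) = 339 × -8687/66793 ≈ -44 m/s.
So the vehicle is moving at 44 m/s away from the emitter.

44 m/s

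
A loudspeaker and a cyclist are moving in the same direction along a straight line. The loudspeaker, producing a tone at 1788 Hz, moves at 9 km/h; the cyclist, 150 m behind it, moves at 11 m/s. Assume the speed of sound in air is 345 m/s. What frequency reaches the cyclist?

1832 Hz

9 km/h = 2.5 m/s.
The cyclist is behind, so the loudspeaker is moving away from it while the cyclist is moving toward the loudspeaker.
With source receding and observer approaching, f' = f · (v + v_o)/(v + v_s).
f' = 1788 × (345 + 11)/(345 + 2.5) = 1788 × 356/347.5 ≈ 1832 Hz.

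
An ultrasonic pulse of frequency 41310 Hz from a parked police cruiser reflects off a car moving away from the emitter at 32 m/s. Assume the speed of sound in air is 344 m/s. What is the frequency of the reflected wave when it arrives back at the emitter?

The car first receives the wave as a moving observer: f₁ = f₀ · (v − u)/v = 41310 × (344 − 32)/344 ≈ 37467 Hz.
The reflection then acts as a moving source: f₂ = f₁ · v/(v + u) ≈ 34279 Hz.

34279 Hz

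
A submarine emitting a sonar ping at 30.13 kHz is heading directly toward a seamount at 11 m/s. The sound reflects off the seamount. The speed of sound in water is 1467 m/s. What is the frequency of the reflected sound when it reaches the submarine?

The seamount receives the sound from a moving source: f₁ = f₀ · v/(v − v_e) = 30.13 × 1467/1456 ≈ 30.4 kHz.
On the return leg the submarine is a moving observer: f₂ = f₁ · (v + v_e)/v = 30.4 × 1478/1467 ≈ 30.6 kHz.

30.6 kHz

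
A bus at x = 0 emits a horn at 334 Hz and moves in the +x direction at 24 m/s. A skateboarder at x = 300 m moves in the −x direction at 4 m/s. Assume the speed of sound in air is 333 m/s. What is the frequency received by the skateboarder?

364 Hz

The observer lies on the +x side, so the source is heading toward the observer and the observer is heading toward the source.
With source approaching and observer approaching, f' = f · (v + v_o)/(v − v_s).
f' = 334 × (333 + 4)/(333 − 24) = 334 × 337/309 ≈ 364 Hz.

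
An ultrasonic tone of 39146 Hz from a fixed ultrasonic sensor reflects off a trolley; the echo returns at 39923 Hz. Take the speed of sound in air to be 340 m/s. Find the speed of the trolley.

Double Doppler shift off a moving reflector: f₂ = f₀ · (v + u)/(v − u) (u > 0 toward emitter).
Rearranging, u = v · (f₂ − f₀)/(f₂ + f₀) = 340 × 777/79069 ≈ 3.3 m/s.
So the trolley is moving at 3.3 m/s toward the emitter.

3.3 m/s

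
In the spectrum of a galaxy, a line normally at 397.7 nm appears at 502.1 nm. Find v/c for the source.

0.229

λ'/λ₀ = 1.2625 > 1 (redshift), so the source is receding.
λ'/λ₀ = √((1 + β)/(1 − β)) for a receding source ⇒ β = (r² − 1)/(r² + 1) with r = λ'/λ₀.
β = (1.5939 − 1)/(1.5939 + 1) ≈ 0.229.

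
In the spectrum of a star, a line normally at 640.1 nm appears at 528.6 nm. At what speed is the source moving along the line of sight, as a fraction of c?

0.189c

λ'/λ₀ = 0.8258 < 1 (blueshift), so the source is approaching.
λ'/λ₀ = √((1 − β)/(1 + β)) for an approaching source ⇒ β = (1 − r²)/(1 + r²) with r = λ'/λ₀.
β = (1 − 0.6820)/(1 + 0.6820) ≈ 0.189.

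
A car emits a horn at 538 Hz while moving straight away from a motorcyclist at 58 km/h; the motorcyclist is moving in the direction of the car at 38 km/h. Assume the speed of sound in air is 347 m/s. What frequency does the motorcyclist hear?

530 Hz

58 km/h = 16.11 m/s; 38 km/h = 10.56 m/s.
General Doppler shift: f' = f · (v + v_o)/(v + v_s).
f' = 538 × (347 + 10.56)/(347 + 16.11) = 538 × 357.56/363.11 ≈ 530 Hz.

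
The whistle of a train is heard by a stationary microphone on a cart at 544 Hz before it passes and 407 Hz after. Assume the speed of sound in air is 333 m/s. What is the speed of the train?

f₁/f₂ = (v + v_s)/(v − v_s), so v_s = v · (f₁ − f₂)/(f₁ + f₂).
v_s = 333 × (544 − 407)/(544 + 407) = 333 × 137/951 ≈ 48 m/s.

48 m/s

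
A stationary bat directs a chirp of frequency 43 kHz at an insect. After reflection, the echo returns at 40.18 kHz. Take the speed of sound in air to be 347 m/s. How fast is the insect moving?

Double Doppler shift off a moving reflector: f₂ = f₀ · (v + u)/(v − u) (u > 0 toward emitter).
Rearranging, u = v · (f₂ − f₀)/(f₂ + f₀) = 347 × -2.82/83.18 ≈ -11.8 m/s.
So the insect is moving at 11.8 m/s away from the emitter.

11.8 m/s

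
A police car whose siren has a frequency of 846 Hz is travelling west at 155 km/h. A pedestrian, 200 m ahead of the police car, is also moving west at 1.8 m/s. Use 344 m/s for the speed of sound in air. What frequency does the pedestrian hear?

155 km/h = 43.06 m/s.
The pedestrian is ahead, so the police car is moving toward it while the pedestrian is moving away from the police car.
General Doppler shift: f' = f · (v − v_o)/(v − v_s).
f' = 846 × (344 − 1.8)/(344 − 43.06) = 846 × 342.2/300.94 ≈ 962 Hz.

962 Hz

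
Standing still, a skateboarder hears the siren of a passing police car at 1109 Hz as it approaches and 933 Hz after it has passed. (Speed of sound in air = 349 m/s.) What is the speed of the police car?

f₁/f₂ = (v + v_s)/(v − v_s), so v_s = v · (f₁ − f₂)/(f₁ + f₂).
v_s = 349 × (1109 − 933)/(1109 + 933) = 349 × 176/2042 ≈ 30 m/s.

30 m/s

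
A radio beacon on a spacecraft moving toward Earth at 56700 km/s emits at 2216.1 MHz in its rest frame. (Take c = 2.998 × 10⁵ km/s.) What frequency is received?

2683.7 MHz

β = v/c = 56700/299800 = 0.1891.
Relativistic Doppler for frequency: f' = f₀ · √((1 + β)/(1 − β)).
f' = 2216.1 × √(1.1891/0.8109) = 2216.1 × 1.21098 ≈ 2683.7 MHz.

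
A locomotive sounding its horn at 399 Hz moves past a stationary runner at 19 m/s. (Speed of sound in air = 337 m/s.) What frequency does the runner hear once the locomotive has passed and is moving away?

Receding: f₂ = f · v/(v + v_s) = 399 × 337/356 ≈ 378 Hz.

378 Hz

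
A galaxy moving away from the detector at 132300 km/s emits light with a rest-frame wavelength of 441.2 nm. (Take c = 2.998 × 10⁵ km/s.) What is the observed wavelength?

β = v/c = 132300/299800 = 0.4413.
Relativistic Doppler for wavelength: λ' = λ₀ · √((1 + β)/(1 − β)).
λ' = 441.2 × √(1.4413/0.5587) = 441.2 × 1.60614 ≈ 708.6 nm.

708.6 nm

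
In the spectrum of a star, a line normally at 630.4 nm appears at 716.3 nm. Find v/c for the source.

0.127c

λ'/λ₀ = 1.1363 > 1 (redshift), so the source is receding.
λ'/λ₀ = √((1 + β)/(1 − β)) for a receding source ⇒ β = (r² − 1)/(r² + 1) with r = λ'/λ₀.
β = (1.2911 − 1)/(1.2911 + 1) ≈ 0.127.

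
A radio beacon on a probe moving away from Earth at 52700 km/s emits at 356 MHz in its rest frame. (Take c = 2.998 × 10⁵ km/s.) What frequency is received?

β = v/c = 52700/299800 = 0.1758.
Relativistic Doppler for frequency: f' = f₀ · √((1 − β)/(1 + β)).
f' = 356 × √(0.8242/1.1758) = 356 × 0.83725 ≈ 298.1 MHz.

298.1 MHz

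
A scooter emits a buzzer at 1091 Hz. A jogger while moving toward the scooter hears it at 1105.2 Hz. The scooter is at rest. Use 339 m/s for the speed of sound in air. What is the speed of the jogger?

f' = f · (v + v_o)/v ⇒ v_o = v · |f'/f − 1|.
v_o = 339 × |1105.2/1091 − 1| = 339 × 0.01302 ≈ 4.4 m/s.

4.4 m/s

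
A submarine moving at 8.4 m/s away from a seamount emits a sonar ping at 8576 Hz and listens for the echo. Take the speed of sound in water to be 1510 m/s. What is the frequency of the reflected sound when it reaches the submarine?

The seamount receives the sound from a moving source: f₁ = f₀ · v/(v + v_e) = 8576 × 1510/1518.4 ≈ 8529 Hz.
On the return leg the submarine is a moving observer: f₂ = f₁ · (v − v_e)/v = 8529 × 1501.6/1510 ≈ 8481 Hz.
Equivalently f₂ = f₀ · (v − v_e)/(v + v_e).

8481 Hz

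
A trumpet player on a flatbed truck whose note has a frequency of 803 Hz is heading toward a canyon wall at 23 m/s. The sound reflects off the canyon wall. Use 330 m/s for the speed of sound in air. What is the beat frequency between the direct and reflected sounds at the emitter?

120 Hz

The canyon wall receives the sound from a moving source: f₁ = f₀ · v/(v − v_e) = 803 × 330/307 ≈ 863.2 Hz.
On the return leg the trumpet player on a flatbed truck is a moving observer: f₂ = f₁ · (v + v_e)/v = 863.2 × 353/330 ≈ 923.3 Hz.
Beat against the emitted tone: |f₂ − f₀| = 2v_e·f₀/(v − v_e) = 2 × 23 × 803/307 ≈ 120 Hz.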